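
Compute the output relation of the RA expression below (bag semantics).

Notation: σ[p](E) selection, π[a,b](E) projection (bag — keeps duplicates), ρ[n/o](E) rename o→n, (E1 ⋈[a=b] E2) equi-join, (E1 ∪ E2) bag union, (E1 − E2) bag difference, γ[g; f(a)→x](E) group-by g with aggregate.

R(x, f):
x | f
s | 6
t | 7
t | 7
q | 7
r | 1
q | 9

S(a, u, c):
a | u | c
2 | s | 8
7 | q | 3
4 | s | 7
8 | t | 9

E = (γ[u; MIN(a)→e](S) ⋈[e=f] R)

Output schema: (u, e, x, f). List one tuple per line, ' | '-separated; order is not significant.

Per-node cardinality:
  S → 4
  γ[u; MIN(a)→e](S) → 3
  R → 6
  (γ[u; MIN(a)→e](S) ⋈[e=f] R) → 3

== RESULT ==
u | e | x | f
q | 7 | q | 7
q | 7 | t | 7
q | 7 | t | 7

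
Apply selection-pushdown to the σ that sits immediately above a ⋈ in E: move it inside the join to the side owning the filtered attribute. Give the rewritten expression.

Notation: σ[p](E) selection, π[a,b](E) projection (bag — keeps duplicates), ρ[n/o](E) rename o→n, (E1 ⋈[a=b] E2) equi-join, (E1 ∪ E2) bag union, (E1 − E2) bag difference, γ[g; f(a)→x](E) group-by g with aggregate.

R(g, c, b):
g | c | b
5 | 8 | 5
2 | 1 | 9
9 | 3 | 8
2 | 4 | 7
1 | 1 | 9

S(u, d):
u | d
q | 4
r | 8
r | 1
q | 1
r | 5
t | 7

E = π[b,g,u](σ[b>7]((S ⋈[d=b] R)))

σ filters on b, owned by the right side.
E' = π[b,g,u]((S ⋈[d=b] σ[b>7](R)))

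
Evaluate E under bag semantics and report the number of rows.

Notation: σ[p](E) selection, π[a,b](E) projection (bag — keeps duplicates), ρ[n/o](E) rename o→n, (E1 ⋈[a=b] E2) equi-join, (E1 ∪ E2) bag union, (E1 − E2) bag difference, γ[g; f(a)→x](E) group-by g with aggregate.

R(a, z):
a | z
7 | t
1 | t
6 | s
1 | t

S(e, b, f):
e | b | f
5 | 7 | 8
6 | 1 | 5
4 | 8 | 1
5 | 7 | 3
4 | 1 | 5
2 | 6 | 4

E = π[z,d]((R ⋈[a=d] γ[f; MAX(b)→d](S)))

Row counts bottom-up:
  R → 4
  S → 6
  γ[f; MAX(b)→d](S) → 5
  (R ⋈[a=d] γ[f; MAX(b)→d](S)) → 5
  π[z,d]((R ⋈[a=d] γ[f; MAX(b)→d](S))) → 5

|E| = 5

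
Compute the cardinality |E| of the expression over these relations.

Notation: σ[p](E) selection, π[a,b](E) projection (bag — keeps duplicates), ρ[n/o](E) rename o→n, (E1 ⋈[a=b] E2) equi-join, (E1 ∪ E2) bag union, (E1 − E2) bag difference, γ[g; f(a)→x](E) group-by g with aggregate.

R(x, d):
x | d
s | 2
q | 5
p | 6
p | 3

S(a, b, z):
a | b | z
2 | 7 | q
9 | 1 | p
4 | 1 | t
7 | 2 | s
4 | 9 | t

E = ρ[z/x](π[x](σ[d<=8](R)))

Subexpression sizes:
  R → 4
  σ[d<=8](R) → 4
  π[x](σ[d<=8](R)) → 4
  ρ[z/x](π[x](σ[d<=8](R))) → 4

|E| = 4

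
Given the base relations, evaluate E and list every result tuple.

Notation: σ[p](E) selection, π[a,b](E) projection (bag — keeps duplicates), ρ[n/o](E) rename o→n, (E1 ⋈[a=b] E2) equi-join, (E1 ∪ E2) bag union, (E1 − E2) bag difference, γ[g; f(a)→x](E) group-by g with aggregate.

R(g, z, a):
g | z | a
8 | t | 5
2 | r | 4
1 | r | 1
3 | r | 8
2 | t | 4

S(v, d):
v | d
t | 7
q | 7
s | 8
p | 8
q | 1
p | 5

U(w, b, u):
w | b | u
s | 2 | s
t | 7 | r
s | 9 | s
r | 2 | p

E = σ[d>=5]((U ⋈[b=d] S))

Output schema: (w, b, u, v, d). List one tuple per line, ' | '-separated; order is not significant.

Per-node cardinality:
  U → 4
  S → 6
  (U ⋈[b=d] S) → 2
  σ[d>=5]((U ⋈[b=d] S)) → 2

== RESULT ==
w | b | u | v | d
t | 7 | r | q | 7
t | 7 | r | t | 7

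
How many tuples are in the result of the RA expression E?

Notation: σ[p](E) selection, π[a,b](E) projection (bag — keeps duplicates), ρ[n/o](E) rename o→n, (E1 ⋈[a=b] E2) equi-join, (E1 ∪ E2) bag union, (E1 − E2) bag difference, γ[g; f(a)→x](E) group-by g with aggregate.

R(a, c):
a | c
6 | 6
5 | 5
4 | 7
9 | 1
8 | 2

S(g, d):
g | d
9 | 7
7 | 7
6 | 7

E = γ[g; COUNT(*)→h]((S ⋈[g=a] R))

Per-node cardinality:
  S → 3
  R → 5
  (S ⋈[g=a] R) → 2
  γ[g; COUNT(*)→h]((S ⋈[g=a] R)) → 2

|E| = 2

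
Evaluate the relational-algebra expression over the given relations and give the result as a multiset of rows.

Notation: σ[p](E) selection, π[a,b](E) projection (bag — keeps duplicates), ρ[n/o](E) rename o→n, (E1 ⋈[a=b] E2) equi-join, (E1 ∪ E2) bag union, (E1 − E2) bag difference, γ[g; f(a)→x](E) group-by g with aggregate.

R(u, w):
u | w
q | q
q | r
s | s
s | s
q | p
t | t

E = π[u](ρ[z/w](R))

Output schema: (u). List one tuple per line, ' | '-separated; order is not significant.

Per-node cardinality:
  R → 6
  ρ[z/w](R) → 6
  π[u](ρ[z/w](R)) → 6

== RESULT ==
u
q
q
q
s
s
t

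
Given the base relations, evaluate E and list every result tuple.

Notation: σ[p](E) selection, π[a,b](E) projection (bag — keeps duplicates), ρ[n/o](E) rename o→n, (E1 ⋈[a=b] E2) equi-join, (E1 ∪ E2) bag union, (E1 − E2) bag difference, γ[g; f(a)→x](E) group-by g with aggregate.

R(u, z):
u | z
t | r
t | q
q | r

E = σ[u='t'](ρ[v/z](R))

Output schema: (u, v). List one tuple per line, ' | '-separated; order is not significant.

Subexpression sizes:
  R → 3
  ρ[v/z](R) → 3
  σ[u='t'](ρ[v/z](R)) → 2

== RESULT ==
u | v
t | q
t | r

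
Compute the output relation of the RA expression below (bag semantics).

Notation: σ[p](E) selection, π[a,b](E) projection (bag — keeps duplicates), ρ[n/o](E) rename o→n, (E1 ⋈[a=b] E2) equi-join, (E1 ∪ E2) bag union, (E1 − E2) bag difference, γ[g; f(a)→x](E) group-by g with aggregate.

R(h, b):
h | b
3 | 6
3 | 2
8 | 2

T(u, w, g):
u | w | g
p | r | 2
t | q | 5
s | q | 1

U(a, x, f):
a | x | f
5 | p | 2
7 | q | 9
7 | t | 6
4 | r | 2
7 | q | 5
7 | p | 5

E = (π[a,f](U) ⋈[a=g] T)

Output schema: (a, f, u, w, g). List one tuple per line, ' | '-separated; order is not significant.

Row counts bottom-up:
  U → 6
  π[a,f](U) → 6
  T → 3
  (π[a,f](U) ⋈[a=g] T) → 1

== RESULT ==
a | f | u | w | g
5 | 2 | t | q | 5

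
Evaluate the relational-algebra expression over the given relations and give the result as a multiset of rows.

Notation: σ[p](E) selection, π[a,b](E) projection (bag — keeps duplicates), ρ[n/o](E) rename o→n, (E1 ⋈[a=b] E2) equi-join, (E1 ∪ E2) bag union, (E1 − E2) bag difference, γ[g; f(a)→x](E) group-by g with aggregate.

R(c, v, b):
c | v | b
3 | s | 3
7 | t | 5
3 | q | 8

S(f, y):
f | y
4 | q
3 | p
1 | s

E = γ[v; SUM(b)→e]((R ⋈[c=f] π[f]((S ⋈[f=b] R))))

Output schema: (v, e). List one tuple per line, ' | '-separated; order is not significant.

Stepwise |·|:
  R → 3
  S → 3
  R → 3
  (S ⋈[f=b] R) → 1
  π[f]((S ⋈[f=b] R)) → 1
  (R ⋈[c=f] π[f]((S ⋈[f=b] R))) → 2
  γ[v; SUM(b)→e]((R ⋈[c=f] π[f]((S ⋈[f=b] R)))) → 2

== RESULT ==
v | e
q | 8
s | 3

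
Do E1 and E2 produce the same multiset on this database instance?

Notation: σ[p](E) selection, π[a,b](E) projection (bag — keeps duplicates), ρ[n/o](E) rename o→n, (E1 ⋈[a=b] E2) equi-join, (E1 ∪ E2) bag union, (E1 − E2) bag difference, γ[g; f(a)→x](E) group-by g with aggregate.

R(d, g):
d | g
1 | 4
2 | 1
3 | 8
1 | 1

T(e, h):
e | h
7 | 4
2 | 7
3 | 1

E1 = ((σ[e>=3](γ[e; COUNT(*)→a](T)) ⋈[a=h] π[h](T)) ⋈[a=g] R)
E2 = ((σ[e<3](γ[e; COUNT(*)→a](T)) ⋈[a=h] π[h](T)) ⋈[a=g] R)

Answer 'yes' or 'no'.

E1 subexpression sizes:
  T → 3
  γ[e; COUNT(*)→a](T) → 3
  σ[e>=3](γ[e; COUNT(*)→a](T)) → 2
  T → 3
  π[h](T) → 3
  (σ[e>=3](γ[e; COUNT(*)→a](T)) ⋈[a=h] π[h](T)) → 2
  R → 4
  ((σ[e>=3](γ[e; COUNT(*)→a](T)) ⋈[a=h] π[h](T)) ⋈[a=g] R) → 4
E2 subexpression sizes:
  T → 3
  γ[e; COUNT(*)→a](T) → 3
  σ[e<3](γ[e; COUNT(*)→a](T)) → 1
  T → 3
  π[h](T) → 3
  (σ[e<3](γ[e; COUNT(*)→a](T)) ⋈[a=h] π[h](T)) → 1
  R → 4
  ((σ[e<3](γ[e; COUNT(*)→a](T)) ⋈[a=h] π[h](T)) ⋈[a=g] R) → 2

E1 result:
e | a | h | d | g
3 | 1 | 1 | 1 | 1
3 | 1 | 1 | 2 | 1
7 | 1 | 1 | 1 | 1
7 | 1 | 1 | 2 | 1
E2 result:
e | a | h | d | g
2 | 1 | 1 | 1 | 1
2 | 1 | 1 | 2 | 1
Witness: (2, 1, 1, 1, 1) appears 0× in E1 but 1× in E2.

no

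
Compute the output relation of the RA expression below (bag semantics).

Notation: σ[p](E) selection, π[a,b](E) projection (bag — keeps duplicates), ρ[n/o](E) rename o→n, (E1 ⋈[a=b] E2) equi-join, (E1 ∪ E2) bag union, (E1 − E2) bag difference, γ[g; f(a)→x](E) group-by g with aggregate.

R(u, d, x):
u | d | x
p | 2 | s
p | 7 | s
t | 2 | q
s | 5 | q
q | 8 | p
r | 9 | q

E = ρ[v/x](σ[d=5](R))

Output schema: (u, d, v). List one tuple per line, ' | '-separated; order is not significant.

Row counts bottom-up:
  R → 6
  σ[d=5](R) → 1
  ρ[v/x](σ[d=5](R)) → 1

== RESULT ==
u | d | v
s | 5 | q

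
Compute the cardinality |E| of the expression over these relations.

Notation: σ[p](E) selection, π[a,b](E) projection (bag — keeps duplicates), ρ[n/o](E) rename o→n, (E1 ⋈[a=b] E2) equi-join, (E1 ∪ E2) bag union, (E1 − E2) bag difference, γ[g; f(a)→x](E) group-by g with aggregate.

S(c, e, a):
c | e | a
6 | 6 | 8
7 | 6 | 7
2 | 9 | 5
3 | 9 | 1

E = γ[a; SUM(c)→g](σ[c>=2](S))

Stepwise |·|:
  S → 4
  σ[c>=2](S) → 4
  γ[a; SUM(c)→g](σ[c>=2](S)) → 4

|E| = 4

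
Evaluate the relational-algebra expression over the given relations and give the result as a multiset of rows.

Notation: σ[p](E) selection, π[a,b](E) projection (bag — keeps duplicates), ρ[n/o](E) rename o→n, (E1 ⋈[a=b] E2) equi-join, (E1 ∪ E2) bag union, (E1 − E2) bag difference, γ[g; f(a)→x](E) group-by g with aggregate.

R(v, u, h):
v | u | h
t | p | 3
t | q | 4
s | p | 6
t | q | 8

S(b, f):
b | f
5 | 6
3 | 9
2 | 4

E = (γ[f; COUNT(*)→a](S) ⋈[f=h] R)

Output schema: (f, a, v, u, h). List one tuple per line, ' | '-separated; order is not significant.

Per-node cardinality:
  S → 3
  γ[f; COUNT(*)→a](S) → 3
  R → 4
  (γ[f; COUNT(*)→a](S) ⋈[f=h] R) → 2

== RESULT ==
f | a | v | u | h
4 | 1 | t | q | 4
6 | 1 | s | p | 6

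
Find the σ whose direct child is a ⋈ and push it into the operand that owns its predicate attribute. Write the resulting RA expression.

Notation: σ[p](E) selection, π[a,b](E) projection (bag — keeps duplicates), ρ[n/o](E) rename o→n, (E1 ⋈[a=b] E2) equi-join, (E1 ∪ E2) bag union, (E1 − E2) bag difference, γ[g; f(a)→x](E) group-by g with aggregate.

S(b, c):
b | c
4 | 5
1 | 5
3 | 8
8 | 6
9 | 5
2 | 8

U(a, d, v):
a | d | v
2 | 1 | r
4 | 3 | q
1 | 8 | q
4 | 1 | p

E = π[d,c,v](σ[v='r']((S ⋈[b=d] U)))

σ filters on v, owned by the right side.
E' = π[d,c,v]((S ⋈[b=d] σ[v='r'](U)))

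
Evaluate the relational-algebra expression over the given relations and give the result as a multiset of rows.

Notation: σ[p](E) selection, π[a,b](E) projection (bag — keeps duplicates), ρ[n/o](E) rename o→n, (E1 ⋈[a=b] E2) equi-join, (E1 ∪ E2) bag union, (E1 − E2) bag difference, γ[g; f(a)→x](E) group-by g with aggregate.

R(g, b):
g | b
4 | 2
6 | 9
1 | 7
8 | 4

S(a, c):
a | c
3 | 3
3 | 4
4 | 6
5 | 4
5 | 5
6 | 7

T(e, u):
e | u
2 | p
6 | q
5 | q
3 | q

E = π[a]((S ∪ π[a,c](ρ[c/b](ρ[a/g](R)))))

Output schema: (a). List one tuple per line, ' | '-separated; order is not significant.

Per-node cardinality:
  S → 6
  R → 4
  ρ[a/g](R) → 4
  ρ[c/b](ρ[a/g](R)) → 4
  π[a,c](ρ[c/b](ρ[a/g](R))) → 4
  (S ∪ π[a,c](ρ[c/b](ρ[a/g](R)))) → 10
  π[a]((S ∪ π[a,c](ρ[c/b](ρ[a/g](R))))) → 10

== RESULT ==
a
1
3
3
4
4
5
5
6
6
8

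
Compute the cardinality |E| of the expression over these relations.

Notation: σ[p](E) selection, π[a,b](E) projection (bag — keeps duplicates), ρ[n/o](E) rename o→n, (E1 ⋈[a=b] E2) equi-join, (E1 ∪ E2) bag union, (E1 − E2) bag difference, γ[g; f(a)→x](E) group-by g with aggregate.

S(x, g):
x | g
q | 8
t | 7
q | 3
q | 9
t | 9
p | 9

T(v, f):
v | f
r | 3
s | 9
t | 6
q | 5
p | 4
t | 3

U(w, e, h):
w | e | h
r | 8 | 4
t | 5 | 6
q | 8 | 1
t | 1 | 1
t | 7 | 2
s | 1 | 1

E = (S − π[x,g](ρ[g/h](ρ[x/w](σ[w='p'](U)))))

Subexpression sizes:
  S → 6
  U → 6
  σ[w='p'](U) → 0
  ρ[x/w](σ[w='p'](U)) → 0
  ρ[g/h](ρ[x/w](σ[w='p'](U))) → 0
  π[x,g](ρ[g/h](ρ[x/w](σ[w='p'](U)))) → 0
  (S − π[x,g](ρ[g/h](ρ[x/w](σ[w='p'](U))))) → 6

|E| = 6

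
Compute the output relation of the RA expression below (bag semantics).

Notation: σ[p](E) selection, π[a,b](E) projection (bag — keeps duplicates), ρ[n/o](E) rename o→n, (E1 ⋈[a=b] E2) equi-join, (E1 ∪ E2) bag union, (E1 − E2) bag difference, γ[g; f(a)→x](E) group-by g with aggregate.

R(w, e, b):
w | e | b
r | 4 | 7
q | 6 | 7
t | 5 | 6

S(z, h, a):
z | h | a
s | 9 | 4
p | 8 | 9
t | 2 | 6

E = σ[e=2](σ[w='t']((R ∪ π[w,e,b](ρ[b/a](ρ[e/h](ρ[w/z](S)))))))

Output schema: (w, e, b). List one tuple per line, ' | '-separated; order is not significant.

Stepwise |·|:
  R → 3
  S → 3
  ρ[w/z](S) → 3
  ρ[e/h](ρ[w/z](S)) → 3
  ρ[b/a](ρ[e/h](ρ[w/z](S))) → 3
  π[w,e,b](ρ[b/a](ρ[e/h](ρ[w/z](S)))) → 3
  (R ∪ π[w,e,b](ρ[b/a](ρ[e/h](ρ[w/z](S))))) → 6
  σ[w='t']((R ∪ π[w,e,b](ρ[b/a](ρ[e/h](ρ[w/z](S)))))) → 2
  σ[e=2](σ[w='t']((R ∪ π[w,e,b](ρ[b/a](ρ[e/h](ρ[w/z](S))))))) → 1

== RESULT ==
w | e | b
t | 2 | 6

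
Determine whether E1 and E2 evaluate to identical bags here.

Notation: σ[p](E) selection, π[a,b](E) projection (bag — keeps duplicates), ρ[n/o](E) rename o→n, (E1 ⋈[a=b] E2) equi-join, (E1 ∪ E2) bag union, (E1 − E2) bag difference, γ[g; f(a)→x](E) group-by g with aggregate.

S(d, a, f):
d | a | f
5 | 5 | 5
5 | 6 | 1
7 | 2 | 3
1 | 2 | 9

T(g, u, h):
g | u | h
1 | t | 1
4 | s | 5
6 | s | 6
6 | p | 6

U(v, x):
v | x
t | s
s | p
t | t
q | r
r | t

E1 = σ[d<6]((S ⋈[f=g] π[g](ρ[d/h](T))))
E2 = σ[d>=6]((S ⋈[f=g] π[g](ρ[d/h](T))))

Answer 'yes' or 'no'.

E1 per-node cardinality:
  S → 4
  T → 4
  ρ[d/h](T) → 4
  π[g](ρ[d/h](T)) → 4
  (S ⋈[f=g] π[g](ρ[d/h](T))) → 1
  σ[d<6]((S ⋈[f=g] π[g](ρ[d/h](T)))) → 1
E2 per-node cardinality:
  S → 4
  T → 4
  ρ[d/h](T) → 4
  π[g](ρ[d/h](T)) → 4
  (S ⋈[f=g] π[g](ρ[d/h](T))) → 1
  σ[d>=6]((S ⋈[f=g] π[g](ρ[d/h](T)))) → 0

E1 result:
d | a | f | g
5 | 6 | 1 | 1
E2 result:
d | a | f | g
(0 rows)
Witness: (5, 6, 1, 1) appears 1× in E1 but 0× in E2.

no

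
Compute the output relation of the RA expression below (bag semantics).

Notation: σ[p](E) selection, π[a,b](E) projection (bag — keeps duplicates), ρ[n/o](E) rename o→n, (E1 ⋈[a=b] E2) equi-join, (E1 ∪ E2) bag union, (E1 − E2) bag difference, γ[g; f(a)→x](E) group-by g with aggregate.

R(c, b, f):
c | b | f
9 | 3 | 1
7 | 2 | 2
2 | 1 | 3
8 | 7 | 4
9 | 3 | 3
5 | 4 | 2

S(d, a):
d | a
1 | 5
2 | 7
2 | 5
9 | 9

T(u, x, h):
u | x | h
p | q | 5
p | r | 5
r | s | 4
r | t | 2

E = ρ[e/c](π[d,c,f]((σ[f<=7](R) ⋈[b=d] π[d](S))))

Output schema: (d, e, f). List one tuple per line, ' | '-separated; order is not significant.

Subexpression sizes:
  R → 6
  σ[f<=7](R) → 6
  S → 4
  π[d](S) → 4
  (σ[f<=7](R) ⋈[b=d] π[d](S)) → 3
  π[d,c,f]((σ[f<=7](R) ⋈[b=d] π[d](S))) → 3
  ρ[e/c](π[d,c,f]((σ[f<=7](R) ⋈[b=d] π[d](S)))) → 3

== RESULT ==
d | e | f
1 | 2 | 3
2 | 7 | 2
2 | 7 | 2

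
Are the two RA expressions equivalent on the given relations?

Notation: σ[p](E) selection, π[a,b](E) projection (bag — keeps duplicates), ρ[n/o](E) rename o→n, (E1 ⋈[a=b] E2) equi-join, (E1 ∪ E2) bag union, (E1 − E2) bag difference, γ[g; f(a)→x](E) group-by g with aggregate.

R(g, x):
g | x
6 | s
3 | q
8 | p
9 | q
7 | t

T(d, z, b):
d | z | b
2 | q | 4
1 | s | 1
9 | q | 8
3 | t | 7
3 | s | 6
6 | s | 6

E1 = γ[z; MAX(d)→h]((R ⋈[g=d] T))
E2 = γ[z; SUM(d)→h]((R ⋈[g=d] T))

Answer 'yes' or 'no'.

E1 stepwise |·|:
  R → 5
  T → 6
  (R ⋈[g=d] T) → 4
  γ[z; MAX(d)→h]((R ⋈[g=d] T)) → 3
E2 stepwise |·|:
  R → 5
  T → 6
  (R ⋈[g=d] T) → 4
  γ[z; SUM(d)→h]((R ⋈[g=d] T)) → 3

E1 result:
z | h
q | 9
s | 6
t | 3
E2 result:
z | h
q | 9
s | 9
t | 3
Witness: ('s', 9) appears 0× in E1 but 1× in E2.

no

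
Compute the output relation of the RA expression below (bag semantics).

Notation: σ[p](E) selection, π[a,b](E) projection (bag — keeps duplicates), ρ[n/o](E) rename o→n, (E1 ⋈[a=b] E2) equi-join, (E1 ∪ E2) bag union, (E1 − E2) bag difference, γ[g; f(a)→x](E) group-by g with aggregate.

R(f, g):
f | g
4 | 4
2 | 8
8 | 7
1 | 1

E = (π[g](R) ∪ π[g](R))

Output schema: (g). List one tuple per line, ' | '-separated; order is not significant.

Subexpression sizes:
  R → 4
  π[g](R) → 4
  R → 4
  π[g](R) → 4
  (π[g](R) ∪ π[g](R)) → 8

== RESULT ==
g
1
1
4
4
7
7
8
8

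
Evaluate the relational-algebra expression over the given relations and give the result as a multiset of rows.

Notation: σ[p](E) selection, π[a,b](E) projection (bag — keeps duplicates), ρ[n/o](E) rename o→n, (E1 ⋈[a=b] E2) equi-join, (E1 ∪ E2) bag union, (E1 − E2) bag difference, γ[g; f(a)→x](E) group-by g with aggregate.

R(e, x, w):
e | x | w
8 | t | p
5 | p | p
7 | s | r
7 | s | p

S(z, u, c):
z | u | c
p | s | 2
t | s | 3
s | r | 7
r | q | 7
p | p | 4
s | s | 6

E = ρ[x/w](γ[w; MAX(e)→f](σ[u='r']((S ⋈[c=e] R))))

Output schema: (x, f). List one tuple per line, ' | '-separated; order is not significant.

Row counts bottom-up:
  S → 6
  R → 4
  (S ⋈[c=e] R) → 4
  σ[u='r']((S ⋈[c=e] R)) → 2
  γ[w; MAX(e)→f](σ[u='r']((S ⋈[c=e] R))) → 2
  ρ[x/w](γ[w; MAX(e)→f](σ[u='r']((S ⋈[c=e] R)))) → 2

== RESULT ==
x | f
p | 7
r | 7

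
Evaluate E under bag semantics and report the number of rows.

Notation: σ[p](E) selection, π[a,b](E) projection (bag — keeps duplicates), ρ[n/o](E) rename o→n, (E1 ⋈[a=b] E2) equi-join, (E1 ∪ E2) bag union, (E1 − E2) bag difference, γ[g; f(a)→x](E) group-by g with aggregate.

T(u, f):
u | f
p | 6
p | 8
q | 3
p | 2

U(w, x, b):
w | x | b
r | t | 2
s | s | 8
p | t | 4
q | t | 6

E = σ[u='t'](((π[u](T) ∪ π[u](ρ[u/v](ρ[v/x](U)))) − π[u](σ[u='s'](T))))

Subexpression sizes:
  T → 4
  π[u](T) → 4
  U → 4
  ρ[v/x](U) → 4
  ρ[u/v](ρ[v/x](U)) → 4
  π[u](ρ[u/v](ρ[v/x](U))) → 4
  (π[u](T) ∪ π[u](ρ[u/v](ρ[v/x](U)))) → 8
  T → 4
  σ[u='s'](T) → 0
  π[u](σ[u='s'](T)) → 0
  ((π[u](T) ∪ π[u](ρ[u/v](ρ[v/x](U)))) − π[u](σ[u='s'](T))) → 8
  σ[u='t'](((π[u](T) ∪ π[u](ρ[u/v](ρ[v/x](U)))) − π[u](σ[u='s'](T)))) → 3

|E| = 3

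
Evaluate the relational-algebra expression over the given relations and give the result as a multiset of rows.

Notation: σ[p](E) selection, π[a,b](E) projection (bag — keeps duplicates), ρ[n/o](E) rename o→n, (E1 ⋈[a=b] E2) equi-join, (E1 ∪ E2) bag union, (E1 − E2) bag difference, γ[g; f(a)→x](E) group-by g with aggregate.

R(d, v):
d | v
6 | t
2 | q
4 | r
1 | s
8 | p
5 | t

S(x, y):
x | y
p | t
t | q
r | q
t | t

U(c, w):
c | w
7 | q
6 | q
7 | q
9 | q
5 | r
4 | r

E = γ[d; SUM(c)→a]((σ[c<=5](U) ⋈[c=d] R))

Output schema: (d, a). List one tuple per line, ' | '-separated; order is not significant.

Per-node cardinality:
  U → 6
  σ[c<=5](U) → 2
  R → 6
  (σ[c<=5](U) ⋈[c=d] R) → 2
  γ[d; SUM(c)→a]((σ[c<=5](U) ⋈[c=d] R)) → 2

== RESULT ==
d | a
4 | 4
5 | 5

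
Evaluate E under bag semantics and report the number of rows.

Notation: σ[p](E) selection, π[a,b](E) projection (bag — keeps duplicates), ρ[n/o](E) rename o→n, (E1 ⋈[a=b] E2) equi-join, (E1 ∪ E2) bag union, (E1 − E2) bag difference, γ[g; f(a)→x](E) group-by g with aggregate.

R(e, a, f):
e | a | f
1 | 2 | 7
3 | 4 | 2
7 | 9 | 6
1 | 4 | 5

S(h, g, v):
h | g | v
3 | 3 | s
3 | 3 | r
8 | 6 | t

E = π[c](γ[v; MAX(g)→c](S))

Row counts bottom-up:
  S → 3
  γ[v; MAX(g)→c](S) → 3
  π[c](γ[v; MAX(g)→c](S)) → 3

|E| = 3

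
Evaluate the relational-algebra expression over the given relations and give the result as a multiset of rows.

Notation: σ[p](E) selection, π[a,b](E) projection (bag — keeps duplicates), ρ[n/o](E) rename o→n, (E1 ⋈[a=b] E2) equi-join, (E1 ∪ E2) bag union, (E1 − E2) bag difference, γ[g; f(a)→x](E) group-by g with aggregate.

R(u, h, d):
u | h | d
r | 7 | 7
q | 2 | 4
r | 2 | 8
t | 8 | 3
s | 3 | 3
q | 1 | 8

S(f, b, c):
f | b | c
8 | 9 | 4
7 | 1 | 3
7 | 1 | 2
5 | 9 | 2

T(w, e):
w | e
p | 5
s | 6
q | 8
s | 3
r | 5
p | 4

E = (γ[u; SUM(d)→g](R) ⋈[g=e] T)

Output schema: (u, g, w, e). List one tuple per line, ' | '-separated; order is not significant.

Subexpression sizes:
  R → 6
  γ[u; SUM(d)→g](R) → 4
  T → 6
  (γ[u; SUM(d)→g](R) ⋈[g=e] T) → 2

== RESULT ==
u | g | w | e
s | 3 | s | 3
t | 3 | s | 3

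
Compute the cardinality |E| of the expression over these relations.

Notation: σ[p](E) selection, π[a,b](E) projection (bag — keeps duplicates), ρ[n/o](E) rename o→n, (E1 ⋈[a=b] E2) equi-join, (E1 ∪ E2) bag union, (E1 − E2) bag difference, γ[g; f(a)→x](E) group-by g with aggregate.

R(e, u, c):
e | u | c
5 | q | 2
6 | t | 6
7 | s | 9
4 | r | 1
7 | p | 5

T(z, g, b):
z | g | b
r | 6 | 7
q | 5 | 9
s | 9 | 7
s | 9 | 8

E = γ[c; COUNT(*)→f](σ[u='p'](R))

Per-node cardinality:
  R → 5
  σ[u='p'](R) → 1
  γ[c; COUNT(*)→f](σ[u='p'](R)) → 1

|E| = 1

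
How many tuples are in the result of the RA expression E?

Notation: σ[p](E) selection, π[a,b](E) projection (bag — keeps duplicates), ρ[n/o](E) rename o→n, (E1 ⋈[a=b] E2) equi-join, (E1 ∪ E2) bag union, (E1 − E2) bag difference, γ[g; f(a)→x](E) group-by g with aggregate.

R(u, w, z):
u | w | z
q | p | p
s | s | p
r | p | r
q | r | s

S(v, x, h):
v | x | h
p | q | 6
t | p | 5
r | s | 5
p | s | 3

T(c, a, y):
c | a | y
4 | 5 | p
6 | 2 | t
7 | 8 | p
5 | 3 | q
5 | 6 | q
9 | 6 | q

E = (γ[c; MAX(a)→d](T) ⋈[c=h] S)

Row counts bottom-up:
  T → 6
  γ[c; MAX(a)→d](T) → 5
  S → 4
  (γ[c; MAX(a)→d](T) ⋈[c=h] S) → 3

|E| = 3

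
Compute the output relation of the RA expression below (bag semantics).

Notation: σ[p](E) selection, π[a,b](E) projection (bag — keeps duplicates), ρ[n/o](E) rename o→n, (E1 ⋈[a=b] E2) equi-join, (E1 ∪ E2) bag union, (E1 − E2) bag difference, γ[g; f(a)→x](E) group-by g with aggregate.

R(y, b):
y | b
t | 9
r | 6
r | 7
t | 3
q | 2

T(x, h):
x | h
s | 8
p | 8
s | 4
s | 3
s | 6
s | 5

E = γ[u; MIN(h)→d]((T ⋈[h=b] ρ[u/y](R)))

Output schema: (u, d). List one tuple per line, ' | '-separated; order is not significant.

Stepwise |·|:
  T → 6
  R → 5
  ρ[u/y](R) → 5
  (T ⋈[h=b] ρ[u/y](R)) → 2
  γ[u; MIN(h)→d]((T ⋈[h=b] ρ[u/y](R))) → 2

== RESULT ==
u | d
r | 6
t | 3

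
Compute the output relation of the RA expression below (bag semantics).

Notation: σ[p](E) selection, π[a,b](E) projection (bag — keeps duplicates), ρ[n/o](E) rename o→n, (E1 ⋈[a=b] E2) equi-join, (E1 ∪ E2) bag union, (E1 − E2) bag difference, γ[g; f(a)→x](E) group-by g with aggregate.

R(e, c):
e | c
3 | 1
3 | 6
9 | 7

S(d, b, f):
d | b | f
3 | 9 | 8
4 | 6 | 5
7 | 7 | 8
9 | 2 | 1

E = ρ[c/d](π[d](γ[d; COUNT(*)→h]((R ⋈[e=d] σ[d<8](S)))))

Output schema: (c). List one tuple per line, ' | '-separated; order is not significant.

Row counts bottom-up:
  R → 3
  S → 4
  σ[d<8](S) → 3
  (R ⋈[e=d] σ[d<8](S)) → 2
  γ[d; COUNT(*)→h]((R ⋈[e=d] σ[d<8](S))) → 1
  π[d](γ[d; COUNT(*)→h]((R ⋈[e=d] σ[d<8](S)))) → 1
  ρ[c/d](π[d](γ[d; COUNT(*)→h]((R ⋈[e=d] σ[d<8](S))))) → 1

== RESULT ==
c
3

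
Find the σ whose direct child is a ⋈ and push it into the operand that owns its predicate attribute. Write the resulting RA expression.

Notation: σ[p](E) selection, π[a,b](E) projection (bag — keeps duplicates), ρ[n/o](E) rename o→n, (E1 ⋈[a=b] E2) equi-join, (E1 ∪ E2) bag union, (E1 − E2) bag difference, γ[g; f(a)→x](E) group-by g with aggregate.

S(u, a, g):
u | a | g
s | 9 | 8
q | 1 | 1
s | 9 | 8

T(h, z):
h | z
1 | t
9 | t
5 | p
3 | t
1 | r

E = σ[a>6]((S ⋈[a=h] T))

σ filters on a, owned by the left side.
E' = (σ[a>6](S) ⋈[a=h] T)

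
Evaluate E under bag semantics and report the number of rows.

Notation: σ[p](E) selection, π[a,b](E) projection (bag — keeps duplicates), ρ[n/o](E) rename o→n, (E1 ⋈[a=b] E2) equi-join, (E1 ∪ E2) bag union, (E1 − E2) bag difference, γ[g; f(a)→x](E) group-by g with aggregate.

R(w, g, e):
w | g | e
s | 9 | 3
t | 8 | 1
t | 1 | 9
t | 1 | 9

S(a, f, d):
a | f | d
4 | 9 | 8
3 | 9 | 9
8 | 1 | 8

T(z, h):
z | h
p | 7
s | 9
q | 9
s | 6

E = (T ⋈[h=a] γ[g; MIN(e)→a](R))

Row counts bottom-up:
  T → 4
  R → 4
  γ[g; MIN(e)→a](R) → 3
  (T ⋈[h=a] γ[g; MIN(e)→a](R)) → 2

|E| = 2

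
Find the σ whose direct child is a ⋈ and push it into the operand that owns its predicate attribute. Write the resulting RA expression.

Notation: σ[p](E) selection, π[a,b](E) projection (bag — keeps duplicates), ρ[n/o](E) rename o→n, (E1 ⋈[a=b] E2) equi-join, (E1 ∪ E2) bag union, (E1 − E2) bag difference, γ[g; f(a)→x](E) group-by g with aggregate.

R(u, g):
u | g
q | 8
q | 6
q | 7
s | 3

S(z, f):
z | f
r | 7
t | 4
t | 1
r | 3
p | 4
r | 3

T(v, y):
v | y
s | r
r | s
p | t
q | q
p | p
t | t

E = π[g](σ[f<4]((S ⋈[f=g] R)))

σ filters on f, owned by the left side.
E' = π[g]((σ[f<4](S) ⋈[f=g] R))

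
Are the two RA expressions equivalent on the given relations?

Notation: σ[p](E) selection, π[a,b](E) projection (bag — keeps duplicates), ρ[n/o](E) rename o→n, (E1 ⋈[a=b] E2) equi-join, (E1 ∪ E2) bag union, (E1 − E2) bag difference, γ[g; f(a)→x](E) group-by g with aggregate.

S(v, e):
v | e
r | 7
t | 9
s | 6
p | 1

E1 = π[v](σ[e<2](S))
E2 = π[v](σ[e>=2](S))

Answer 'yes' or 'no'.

E1 subexpression sizes:
  S → 4
  σ[e<2](S) → 1
  π[v](σ[e<2](S)) → 1
E2 subexpression sizes:
  S → 4
  σ[e>=2](S) → 3
  π[v](σ[e>=2](S)) → 3

E1 result:
v
p
E2 result:
v
r
s
t
Witness: ('p',) appears 1× in E1 but 0× in E2.

no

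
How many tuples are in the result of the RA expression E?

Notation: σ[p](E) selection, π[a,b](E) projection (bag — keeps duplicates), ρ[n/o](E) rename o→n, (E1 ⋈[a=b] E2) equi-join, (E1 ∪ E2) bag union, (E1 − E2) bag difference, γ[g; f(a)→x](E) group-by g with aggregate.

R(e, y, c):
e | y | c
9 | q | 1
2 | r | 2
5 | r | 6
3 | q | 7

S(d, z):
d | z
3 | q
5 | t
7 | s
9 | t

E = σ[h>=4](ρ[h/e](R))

Row counts bottom-up:
  R → 4
  ρ[h/e](R) → 4
  σ[h>=4](ρ[h/e](R)) → 2

|E| = 2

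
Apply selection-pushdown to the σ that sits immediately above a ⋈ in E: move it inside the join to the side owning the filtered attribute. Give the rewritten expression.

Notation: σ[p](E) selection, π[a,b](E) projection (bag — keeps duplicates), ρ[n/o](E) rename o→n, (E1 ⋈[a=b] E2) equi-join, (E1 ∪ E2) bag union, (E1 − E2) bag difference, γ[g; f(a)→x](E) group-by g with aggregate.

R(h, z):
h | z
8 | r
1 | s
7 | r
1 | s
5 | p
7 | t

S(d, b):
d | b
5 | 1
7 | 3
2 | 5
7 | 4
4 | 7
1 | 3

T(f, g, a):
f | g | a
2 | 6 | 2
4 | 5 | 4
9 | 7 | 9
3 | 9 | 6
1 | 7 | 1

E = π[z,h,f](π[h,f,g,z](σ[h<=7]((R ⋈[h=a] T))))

σ filters on h, owned by the left side.
E' = π[z,h,f](π[h,f,g,z]((σ[h<=7](R) ⋈[h=a] T)))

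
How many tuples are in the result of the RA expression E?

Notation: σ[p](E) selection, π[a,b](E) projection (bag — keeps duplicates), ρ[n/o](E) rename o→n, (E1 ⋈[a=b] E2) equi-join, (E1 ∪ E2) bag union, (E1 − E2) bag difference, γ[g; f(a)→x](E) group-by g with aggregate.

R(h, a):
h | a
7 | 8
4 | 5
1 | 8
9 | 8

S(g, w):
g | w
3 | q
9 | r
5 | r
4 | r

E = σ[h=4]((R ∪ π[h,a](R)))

Per-node cardinality:
  R → 4
  R → 4
  π[h,a](R) → 4
  (R ∪ π[h,a](R)) → 8
  σ[h=4]((R ∪ π[h,a](R))) → 2

|E| = 2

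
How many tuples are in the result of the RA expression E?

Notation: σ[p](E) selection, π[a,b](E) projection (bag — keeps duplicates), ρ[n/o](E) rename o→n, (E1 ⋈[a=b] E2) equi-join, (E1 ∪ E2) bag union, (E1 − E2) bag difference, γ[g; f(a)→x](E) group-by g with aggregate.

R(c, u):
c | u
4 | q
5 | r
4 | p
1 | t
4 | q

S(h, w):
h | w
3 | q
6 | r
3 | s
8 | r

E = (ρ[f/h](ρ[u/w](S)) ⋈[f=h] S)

Stepwise |·|:
  S → 4
  ρ[u/w](S) → 4
  ρ[f/h](ρ[u/w](S)) → 4
  S → 4
  (ρ[f/h](ρ[u/w](S)) ⋈[f=h] S) → 6

|E| = 6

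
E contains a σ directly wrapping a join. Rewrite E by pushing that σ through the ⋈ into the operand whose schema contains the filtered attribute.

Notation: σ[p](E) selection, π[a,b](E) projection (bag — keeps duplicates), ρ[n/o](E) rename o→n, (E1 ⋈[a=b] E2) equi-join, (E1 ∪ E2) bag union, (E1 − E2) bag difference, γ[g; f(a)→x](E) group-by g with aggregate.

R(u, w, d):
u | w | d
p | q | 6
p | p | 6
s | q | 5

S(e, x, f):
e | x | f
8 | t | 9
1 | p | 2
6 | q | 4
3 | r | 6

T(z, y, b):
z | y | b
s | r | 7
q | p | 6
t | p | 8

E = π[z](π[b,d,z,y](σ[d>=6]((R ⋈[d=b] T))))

σ filters on d, owned by the left side.
E' = π[z](π[b,d,z,y]((σ[d>=6](R) ⋈[d=b] T)))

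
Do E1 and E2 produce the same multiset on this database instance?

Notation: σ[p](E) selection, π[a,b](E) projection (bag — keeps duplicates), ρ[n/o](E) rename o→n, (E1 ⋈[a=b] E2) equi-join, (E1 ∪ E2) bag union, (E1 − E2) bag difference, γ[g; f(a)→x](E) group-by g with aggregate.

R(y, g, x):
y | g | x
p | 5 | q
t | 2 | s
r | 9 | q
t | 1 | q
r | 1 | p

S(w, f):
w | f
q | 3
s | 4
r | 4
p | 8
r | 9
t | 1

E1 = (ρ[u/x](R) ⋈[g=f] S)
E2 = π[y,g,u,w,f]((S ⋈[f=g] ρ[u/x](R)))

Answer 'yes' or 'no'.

E1 stepwise |·|:
  R → 5
  ρ[u/x](R) → 5
  S → 6
  (ρ[u/x](R) ⋈[g=f] S) → 3
E2 stepwise |·|:
  S → 6
  R → 5
  ρ[u/x](R) → 5
  (S ⋈[f=g] ρ[u/x](R)) → 3
  π[y,g,u,w,f]((S ⋈[f=g] ρ[u/x](R))) → 3

E1 and E2 produce the same multiset:
y | g | u | w | f
r | 1 | p | t | 1
r | 9 | q | r | 9
t | 1 | q | t | 1

yes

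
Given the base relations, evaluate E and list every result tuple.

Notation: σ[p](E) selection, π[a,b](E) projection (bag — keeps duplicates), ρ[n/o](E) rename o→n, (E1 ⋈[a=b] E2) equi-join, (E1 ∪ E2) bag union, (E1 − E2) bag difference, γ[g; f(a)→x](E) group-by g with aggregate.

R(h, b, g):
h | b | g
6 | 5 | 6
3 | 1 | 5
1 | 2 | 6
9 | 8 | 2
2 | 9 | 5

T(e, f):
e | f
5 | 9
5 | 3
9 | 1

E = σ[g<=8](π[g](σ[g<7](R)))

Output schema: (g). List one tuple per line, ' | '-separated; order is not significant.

Subexpression sizes:
  R → 5
  σ[g<7](R) → 5
  π[g](σ[g<7](R)) → 5
  σ[g<=8](π[g](σ[g<7](R))) → 5

== RESULT ==
g
2
5
5
6
6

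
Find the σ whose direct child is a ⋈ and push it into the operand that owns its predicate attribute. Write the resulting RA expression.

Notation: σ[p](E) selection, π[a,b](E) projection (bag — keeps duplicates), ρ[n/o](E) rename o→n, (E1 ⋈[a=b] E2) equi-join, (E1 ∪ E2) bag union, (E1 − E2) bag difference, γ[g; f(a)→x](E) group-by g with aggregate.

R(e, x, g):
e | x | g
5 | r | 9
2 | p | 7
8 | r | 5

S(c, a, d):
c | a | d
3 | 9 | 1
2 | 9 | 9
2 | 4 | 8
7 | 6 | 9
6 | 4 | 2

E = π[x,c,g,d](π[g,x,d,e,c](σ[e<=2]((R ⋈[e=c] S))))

σ filters on e, owned by the left side.
E' = π[x,c,g,d](π[g,x,d,e,c]((σ[e<=2](R) ⋈[e=c] S)))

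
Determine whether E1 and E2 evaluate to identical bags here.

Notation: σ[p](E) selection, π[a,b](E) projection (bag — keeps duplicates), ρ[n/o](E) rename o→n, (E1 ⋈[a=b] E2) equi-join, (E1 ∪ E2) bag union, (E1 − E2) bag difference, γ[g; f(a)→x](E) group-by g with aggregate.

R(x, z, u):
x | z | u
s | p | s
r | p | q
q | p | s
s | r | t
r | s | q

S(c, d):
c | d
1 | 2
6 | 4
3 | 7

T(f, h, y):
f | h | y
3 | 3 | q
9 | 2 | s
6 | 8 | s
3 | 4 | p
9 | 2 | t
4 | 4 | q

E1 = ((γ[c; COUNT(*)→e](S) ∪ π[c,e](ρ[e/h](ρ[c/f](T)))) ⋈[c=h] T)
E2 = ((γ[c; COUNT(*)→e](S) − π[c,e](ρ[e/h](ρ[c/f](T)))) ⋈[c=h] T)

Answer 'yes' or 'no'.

E1 subexpression sizes:
  S → 3
  γ[c; COUNT(*)→e](S) → 3
  T → 6
  ρ[c/f](T) → 6
  ρ[e/h](ρ[c/f](T)) → 6
  π[c,e](ρ[e/h](ρ[c/f](T))) → 6
  (γ[c; COUNT(*)→e](S) ∪ π[c,e](ρ[e/h](ρ[c/f](T)))) → 9
  T → 6
  ((γ[c; COUNT(*)→e](S) ∪ π[c,e](ρ[e/h](ρ[c/f](T)))) ⋈[c=h] T) → 5
E2 subexpression sizes:
  S → 3
  γ[c; COUNT(*)→e](S) → 3
  T → 6
  ρ[c/f](T) → 6
  ρ[e/h](ρ[c/f](T)) → 6
  π[c,e](ρ[e/h](ρ[c/f](T))) → 6
  (γ[c; COUNT(*)→e](S) − π[c,e](ρ[e/h](ρ[c/f](T)))) → 3
  T → 6
  ((γ[c; COUNT(*)→e](S) − π[c,e](ρ[e/h](ρ[c/f](T)))) ⋈[c=h] T) → 1

E1 result:
c | e | f | h | y
3 | 1 | 3 | 3 | q
3 | 3 | 3 | 3 | q
3 | 4 | 3 | 3 | q
4 | 4 | 3 | 4 | p
4 | 4 | 4 | 4 | q
E2 result:
c | e | f | h | y
3 | 1 | 3 | 3 | q
Witness: (4, 4, 4, 4, 'q') appears 1× in E1 but 0× in E2.

no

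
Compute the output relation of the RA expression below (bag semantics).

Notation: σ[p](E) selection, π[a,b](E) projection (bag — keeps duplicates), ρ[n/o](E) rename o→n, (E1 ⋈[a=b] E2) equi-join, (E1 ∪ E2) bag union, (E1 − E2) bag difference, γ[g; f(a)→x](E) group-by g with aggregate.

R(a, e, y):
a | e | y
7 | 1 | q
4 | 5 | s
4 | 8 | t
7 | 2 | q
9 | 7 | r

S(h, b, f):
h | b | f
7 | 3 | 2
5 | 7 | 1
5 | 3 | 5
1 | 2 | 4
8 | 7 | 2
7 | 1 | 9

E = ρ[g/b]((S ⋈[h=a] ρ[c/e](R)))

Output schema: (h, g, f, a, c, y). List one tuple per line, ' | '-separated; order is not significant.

Row counts bottom-up:
  S → 6
  R → 5
  ρ[c/e](R) → 5
  (S ⋈[h=a] ρ[c/e](R)) → 4
  ρ[g/b]((S ⋈[h=a] ρ[c/e](R))) → 4

== RESULT ==
h | g | f | a | c | y
7 | 1 | 9 | 7 | 1 | q
7 | 1 | 9 | 7 | 2 | q
7 | 3 | 2 | 7 | 1 | q
7 | 3 | 2 | 7 | 2 | q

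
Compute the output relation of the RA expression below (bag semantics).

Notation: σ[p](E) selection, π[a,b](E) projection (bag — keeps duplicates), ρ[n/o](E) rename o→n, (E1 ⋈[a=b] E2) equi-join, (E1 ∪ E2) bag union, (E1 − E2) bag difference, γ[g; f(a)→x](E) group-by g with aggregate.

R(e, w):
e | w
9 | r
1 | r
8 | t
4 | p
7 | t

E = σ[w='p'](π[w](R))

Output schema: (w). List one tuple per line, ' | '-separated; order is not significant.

Row counts bottom-up:
  R → 5
  π[w](R) → 5
  σ[w='p'](π[w](R)) → 1

== RESULT ==
w
p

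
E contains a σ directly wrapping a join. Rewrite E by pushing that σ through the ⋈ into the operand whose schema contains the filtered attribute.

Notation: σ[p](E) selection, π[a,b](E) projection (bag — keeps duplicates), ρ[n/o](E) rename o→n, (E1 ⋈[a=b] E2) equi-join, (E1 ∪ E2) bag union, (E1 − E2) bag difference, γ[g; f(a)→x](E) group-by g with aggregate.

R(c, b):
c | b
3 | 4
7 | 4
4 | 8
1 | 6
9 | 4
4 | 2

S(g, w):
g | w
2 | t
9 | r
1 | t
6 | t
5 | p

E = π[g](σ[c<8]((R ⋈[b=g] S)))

σ filters on c, owned by the left side.
E' = π[g]((σ[c<8](R) ⋈[b=g] S))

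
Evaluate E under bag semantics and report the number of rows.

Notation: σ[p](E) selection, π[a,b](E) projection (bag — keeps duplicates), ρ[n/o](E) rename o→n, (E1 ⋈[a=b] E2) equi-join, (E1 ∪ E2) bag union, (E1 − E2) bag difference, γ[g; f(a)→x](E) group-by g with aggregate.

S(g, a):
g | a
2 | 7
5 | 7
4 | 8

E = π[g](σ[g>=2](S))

Per-node cardinality:
  S → 3
  σ[g>=2](S) → 3
  π[g](σ[g>=2](S)) → 3

|E| = 3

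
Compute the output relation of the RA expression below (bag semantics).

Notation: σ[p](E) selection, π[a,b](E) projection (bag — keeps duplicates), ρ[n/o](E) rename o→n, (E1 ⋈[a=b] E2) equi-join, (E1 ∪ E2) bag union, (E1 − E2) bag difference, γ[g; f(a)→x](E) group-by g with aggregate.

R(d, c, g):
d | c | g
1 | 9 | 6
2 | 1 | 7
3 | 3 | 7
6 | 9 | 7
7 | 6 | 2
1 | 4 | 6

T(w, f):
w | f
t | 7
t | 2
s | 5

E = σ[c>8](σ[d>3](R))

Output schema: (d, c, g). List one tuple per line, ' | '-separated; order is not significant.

Row counts bottom-up:
  R → 6
  σ[d>3](R) → 2
  σ[c>8](σ[d>3](R)) → 1

== RESULT ==
d | c | g
6 | 9 | 7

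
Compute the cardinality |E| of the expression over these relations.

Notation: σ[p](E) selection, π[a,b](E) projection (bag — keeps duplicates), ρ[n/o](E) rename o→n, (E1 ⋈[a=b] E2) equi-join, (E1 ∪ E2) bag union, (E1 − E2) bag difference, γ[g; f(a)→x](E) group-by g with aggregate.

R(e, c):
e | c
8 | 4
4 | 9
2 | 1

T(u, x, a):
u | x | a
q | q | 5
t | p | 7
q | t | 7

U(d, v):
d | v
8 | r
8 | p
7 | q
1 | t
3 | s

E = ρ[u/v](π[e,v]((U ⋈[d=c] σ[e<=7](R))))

Stepwise |·|:
  U → 5
  R → 3
  σ[e<=7](R) → 2
  (U ⋈[d=c] σ[e<=7](R)) → 1
  π[e,v]((U ⋈[d=c] σ[e<=7](R))) → 1
  ρ[u/v](π[e,v]((U ⋈[d=c] σ[e<=7](R)))) → 1

|E| = 1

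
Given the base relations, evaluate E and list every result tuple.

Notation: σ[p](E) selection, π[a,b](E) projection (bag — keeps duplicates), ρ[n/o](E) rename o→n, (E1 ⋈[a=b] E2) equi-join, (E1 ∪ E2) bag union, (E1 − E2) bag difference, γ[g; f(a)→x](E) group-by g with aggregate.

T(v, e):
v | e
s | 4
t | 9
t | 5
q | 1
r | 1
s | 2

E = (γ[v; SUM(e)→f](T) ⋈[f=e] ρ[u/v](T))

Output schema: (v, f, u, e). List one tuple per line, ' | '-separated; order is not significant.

Stepwise |·|:
  T → 6
  γ[v; SUM(e)→f](T) → 4
  T → 6
  ρ[u/v](T) → 6
  (γ[v; SUM(e)→f](T) ⋈[f=e] ρ[u/v](T)) → 4

== RESULT ==
v | f | u | e
q | 1 | q | 1
q | 1 | r | 1
r | 1 | q | 1
r | 1 | r | 1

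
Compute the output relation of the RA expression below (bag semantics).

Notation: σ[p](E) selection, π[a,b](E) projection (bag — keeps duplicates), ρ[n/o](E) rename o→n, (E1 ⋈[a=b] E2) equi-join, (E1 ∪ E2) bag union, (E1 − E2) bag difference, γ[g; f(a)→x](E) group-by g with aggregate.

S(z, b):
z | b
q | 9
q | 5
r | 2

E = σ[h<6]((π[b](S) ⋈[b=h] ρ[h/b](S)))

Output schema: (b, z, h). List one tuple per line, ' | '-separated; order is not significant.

Per-node cardinality:
  S → 3
  π[b](S) → 3
  S → 3
  ρ[h/b](S) → 3
  (π[b](S) ⋈[b=h] ρ[h/b](S)) → 3
  σ[h<6]((π[b](S) ⋈[b=h] ρ[h/b](S))) → 2

== RESULT ==
b | z | h
2 | r | 2
5 | q | 5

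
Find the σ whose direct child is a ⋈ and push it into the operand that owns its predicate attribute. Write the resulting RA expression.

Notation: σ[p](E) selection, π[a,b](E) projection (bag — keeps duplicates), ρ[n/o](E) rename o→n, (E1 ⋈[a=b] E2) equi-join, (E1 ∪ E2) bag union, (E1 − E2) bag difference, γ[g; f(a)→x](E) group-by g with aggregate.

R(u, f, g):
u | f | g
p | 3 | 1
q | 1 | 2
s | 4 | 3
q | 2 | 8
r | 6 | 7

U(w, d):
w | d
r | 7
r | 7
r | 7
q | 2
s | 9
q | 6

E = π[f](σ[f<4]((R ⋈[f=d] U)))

σ filters on f, owned by the left side.
E' = π[f]((σ[f<4](R) ⋈[f=d] U))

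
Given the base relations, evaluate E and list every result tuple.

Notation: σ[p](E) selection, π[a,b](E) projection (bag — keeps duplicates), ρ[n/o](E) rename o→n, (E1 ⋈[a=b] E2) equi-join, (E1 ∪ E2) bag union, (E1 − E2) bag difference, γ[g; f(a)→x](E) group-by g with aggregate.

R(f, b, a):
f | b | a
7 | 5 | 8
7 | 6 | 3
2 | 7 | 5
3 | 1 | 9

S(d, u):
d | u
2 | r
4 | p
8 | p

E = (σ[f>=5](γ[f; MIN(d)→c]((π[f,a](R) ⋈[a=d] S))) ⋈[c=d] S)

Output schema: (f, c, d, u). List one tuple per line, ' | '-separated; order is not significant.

Per-node cardinality:
  R → 4
  π[f,a](R) → 4
  S → 3
  (π[f,a](R) ⋈[a=d] S) → 1
  γ[f; MIN(d)→c]((π[f,a](R) ⋈[a=d] S)) → 1
  σ[f>=5](γ[f; MIN(d)→c]((π[f,a](R) ⋈[a=d] S))) → 1
  S → 3
  (σ[f>=5](γ[f; MIN(d)→c]((π[f,a](R) ⋈[a=d] S))) ⋈[c=d] S) → 1

== RESULT ==
f | c | d | u
7 | 8 | 8 | p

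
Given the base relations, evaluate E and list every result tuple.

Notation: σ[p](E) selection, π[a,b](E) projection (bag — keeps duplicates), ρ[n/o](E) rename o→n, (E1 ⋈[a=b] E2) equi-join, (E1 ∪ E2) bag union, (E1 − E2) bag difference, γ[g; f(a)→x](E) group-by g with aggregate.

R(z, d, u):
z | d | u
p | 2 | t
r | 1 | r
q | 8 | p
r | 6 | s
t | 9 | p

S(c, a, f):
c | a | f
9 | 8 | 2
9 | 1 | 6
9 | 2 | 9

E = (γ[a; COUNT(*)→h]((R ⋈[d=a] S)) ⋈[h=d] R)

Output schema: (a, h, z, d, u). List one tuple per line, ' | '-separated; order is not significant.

Subexpression sizes:
  R → 5
  S → 3
  (R ⋈[d=a] S) → 3
  γ[a; COUNT(*)→h]((R ⋈[d=a] S)) → 3
  R → 5
  (γ[a; COUNT(*)→h]((R ⋈[d=a] S)) ⋈[h=d] R) → 3

== RESULT ==
a | h | z | d | u
1 | 1 | r | 1 | r
2 | 1 | r | 1 | r
8 | 1 | r | 1 | r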